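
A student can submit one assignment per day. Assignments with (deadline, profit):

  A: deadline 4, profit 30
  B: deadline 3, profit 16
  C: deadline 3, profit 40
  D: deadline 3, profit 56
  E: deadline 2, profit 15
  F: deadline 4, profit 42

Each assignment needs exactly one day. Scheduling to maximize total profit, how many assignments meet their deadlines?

Take jobs in profit order; each goes to the latest open slot no later than its deadline.
Profit order: D=56 F=42 C=40 A=30 B=16 E=15
Assign: D→slot 3, F→slot 4, C→slot 2, A→slot 1, B skipped, E skipped.
Slots: [1:A] [2:C] [3:D] [4:F]
4 of 6 scheduled.

4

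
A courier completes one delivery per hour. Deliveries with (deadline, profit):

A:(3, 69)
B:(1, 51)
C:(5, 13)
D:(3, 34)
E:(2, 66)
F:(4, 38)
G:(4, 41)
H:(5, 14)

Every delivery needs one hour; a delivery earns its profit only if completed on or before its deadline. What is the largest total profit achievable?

241

Sort by profit descending; place each in the latest free slot ≤ its deadline.
Profit order: A=69 E=66 B=51 G=41 F=38 D=34 H=14 C=13
Assign: A→slot 3, E→slot 2, B→slot 1, G→slot 4, F skipped, D skipped, H→slot 5, C skipped.
Slots: [1:B] [2:E] [3:A] [4:G] [5:H]
Profit = 51 + 66 + 69 + 41 + 14 = 241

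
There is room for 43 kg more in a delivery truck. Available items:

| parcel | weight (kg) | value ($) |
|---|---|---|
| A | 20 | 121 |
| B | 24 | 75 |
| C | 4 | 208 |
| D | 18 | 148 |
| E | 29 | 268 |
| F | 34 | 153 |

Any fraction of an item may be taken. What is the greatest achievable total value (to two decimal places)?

Sort by value per unit weight and fill in that order.
Ratios (sorted): C 52.00, E 9.24, D 8.22, A 6.05, F 4.50, B 3.12
take C (4 @ 208); take E (29 @ 268); take 10/18 of D → 82.22. Capacity used 43/43.
Total value = 558.22

558.22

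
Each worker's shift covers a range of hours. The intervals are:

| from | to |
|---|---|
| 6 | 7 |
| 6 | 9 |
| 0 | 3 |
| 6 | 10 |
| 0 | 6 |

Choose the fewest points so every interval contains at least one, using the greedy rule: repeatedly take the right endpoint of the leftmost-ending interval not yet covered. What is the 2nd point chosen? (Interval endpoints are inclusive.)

7

Sort by right endpoint; whenever an interval is uncovered, place a point at its right end.
By right end: [0,3]  [0,6]  [6,7]  [6,9]  [6,10]
[0,3] uncovered → point at 3; [6,7] uncovered → point at 7.
Points: 3, 7 (2 total).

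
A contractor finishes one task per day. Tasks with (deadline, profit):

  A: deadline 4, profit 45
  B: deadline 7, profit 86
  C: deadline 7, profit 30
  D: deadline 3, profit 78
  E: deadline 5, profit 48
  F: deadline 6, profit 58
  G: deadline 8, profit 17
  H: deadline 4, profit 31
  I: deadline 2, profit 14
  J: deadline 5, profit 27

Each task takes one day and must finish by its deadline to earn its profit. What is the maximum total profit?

393

Sort by profit descending; place each in the latest free slot ≤ its deadline.
By profit: B(d7,86), D(d3,78), F(d6,58), E(d5,48), A(d4,45), H(d4,31), C(d7,30), J(d5,27), G(d8,17), I(d2,14)
B→slot 7; D→slot 3; F→slot 6; E→slot 5; A→slot 4; H→slot 2; C→slot 1; J skipped; G→slot 8; I skipped.
Profit = 30 + 31 + 78 + 45 + 48 + 58 + 86 + 17 = 393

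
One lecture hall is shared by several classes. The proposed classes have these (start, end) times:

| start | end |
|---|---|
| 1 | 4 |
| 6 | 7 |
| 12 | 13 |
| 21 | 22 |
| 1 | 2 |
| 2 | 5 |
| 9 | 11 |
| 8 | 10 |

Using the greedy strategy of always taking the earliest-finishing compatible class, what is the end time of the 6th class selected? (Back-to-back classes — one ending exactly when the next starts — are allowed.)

By end time: (1,2), (1,4), (2,5), (6,7), (8,10), (9,11), (12,13), (21,22).
Pick (1,2); next start ≥ 2 → (2,5); next start ≥ 5 → (6,7); next start ≥ 7 → (8,10); next start ≥ 10 → (12,13); next start ≥ 13 → (21,22).
Selected: (1,2) (2,5) (6,7) (8,10) (12,13) (21,22)

22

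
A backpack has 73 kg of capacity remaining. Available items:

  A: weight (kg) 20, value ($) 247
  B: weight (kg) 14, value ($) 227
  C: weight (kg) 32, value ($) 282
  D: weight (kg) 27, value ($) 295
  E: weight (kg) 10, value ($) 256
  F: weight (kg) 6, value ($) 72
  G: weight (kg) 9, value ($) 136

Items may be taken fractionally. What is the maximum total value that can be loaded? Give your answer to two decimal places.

1090.96

Order: E (256/10=25.60) > B (227/14=16.21) > G (136/9=15.11) > A (247/20=12.35) > F (72/6=12.00) > D (295/27=10.93) > C (282/32=8.81)
Fill: take E (10 @ 256) → take B (14 @ 227) → take G (9 @ 136) → take A (20 @ 247) → take F (6 @ 72) → take 14/27 of D → 152.96; 73/73 used.
Total value = 1090.96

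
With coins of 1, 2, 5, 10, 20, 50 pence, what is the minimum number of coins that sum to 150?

3

Greedy: take as many of the largest coin as possible, then repeat with the remainder.
150 − 3×50→0
Total coins = 3 = 3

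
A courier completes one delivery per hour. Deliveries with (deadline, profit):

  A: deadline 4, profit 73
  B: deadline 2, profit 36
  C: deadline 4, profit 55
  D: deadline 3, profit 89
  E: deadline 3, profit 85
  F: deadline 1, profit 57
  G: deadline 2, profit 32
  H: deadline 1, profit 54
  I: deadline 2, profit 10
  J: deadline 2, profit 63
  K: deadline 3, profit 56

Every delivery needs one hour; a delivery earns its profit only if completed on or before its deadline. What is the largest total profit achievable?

Take jobs in profit order; each goes to the latest open slot no later than its deadline.
Profit order: D=89 E=85 A=73 J=63 F=57 K=56 C=55 H=54 B=36 G=32 I=10
Assign: D→slot 3, E→slot 2, A→slot 4, J→slot 1, F skipped, K skipped, C skipped, H skipped, B skipped, G skipped, I skipped.
Slots: [1:J] [2:E] [3:D] [4:A]
Profit = 63 + 85 + 89 + 73 = 310

310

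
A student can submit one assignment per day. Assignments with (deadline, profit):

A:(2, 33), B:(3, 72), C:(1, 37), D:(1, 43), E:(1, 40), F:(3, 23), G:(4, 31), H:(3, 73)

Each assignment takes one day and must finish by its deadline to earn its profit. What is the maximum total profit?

219

Take jobs in profit order; each goes to the latest open slot no later than its deadline.
Profit order: H=73 B=72 D=43 E=40 C=37 A=33 G=31 F=23
Assign: H→slot 3, B→slot 2, D→slot 1, E skipped, C skipped, A skipped, G→slot 4, F skipped.
Slots: [1:D] [2:B] [3:H] [4:G]
Profit = 43 + 72 + 73 + 31 = 219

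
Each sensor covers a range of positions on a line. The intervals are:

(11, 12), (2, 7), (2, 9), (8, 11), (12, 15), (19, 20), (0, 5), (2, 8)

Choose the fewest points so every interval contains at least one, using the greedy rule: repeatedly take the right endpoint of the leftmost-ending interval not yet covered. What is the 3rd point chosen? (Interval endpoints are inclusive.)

Process intervals by earliest right end; each time one isn't hit yet, stab at its right endpoint.
Sorted: [0,5] [2,7] [2,8] [2,9] [8,11] [11,12] [12,15] [19,20]
{[0,5],[2,7],[2,8],[2,9]} hit by 5; {[8,11],[11,12]} hit by 11; {[12,15]} hit by 15; {[19,20]} hit by 20.
Points: 5, 11, 15, 20 (4 total).

15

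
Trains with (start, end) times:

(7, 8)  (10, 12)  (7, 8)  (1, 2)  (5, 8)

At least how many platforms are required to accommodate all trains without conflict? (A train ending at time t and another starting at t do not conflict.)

3

The answer is the maximum number of intervals overlapping at any instant.
starts: [1, 5, 7, 7, 10]
ends:   [2, 8, 8, 8, 12]
s1→1 e2→0 s5→1 s7→2 s7→3  — peak 3.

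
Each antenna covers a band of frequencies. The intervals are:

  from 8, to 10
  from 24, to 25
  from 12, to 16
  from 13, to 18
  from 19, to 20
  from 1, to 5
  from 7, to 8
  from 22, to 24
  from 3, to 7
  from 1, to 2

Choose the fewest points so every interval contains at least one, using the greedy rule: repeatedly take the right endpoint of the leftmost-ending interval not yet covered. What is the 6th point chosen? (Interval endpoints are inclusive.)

Sorted: [1,2] [1,5] [3,7] [7,8] [8,10] [12,16] [13,18] [19,20] [22,24] [24,25]
{[1,2],[1,5]} hit by 2; {[3,7],[7,8]} hit by 7; {[8,10]} hit by 10; {[12,16],[13,18]} hit by 16; {[19,20]} hit by 20; {[22,24],[24,25]} hit by 24.
Points: 2, 7, 10, 16, 20, 24 (6 total).

24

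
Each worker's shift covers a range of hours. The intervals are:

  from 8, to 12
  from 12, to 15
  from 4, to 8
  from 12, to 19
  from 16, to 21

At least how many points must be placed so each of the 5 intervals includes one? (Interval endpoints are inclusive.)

3

By right end: [4,8]  [8,12]  [12,15]  [12,19]  [16,21]
[4,8] uncovered → point at 8; [12,15] uncovered → point at 15; [16,21] uncovered → point at 21.
Points: 8, 15, 21 (3 total).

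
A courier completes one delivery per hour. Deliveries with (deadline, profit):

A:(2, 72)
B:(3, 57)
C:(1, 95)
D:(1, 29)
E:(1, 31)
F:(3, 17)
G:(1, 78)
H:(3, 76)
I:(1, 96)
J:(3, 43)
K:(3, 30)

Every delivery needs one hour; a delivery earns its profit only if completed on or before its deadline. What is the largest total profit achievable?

Sort by profit descending; place each in the latest free slot ≤ its deadline.
By profit: I(d1,96), C(d1,95), G(d1,78), H(d3,76), A(d2,72), B(d3,57), J(d3,43), E(d1,31), K(d3,30), D(d1,29), F(d3,17)
I→slot 1; C skipped; G skipped; H→slot 3; A→slot 2; B skipped; J skipped; E skipped; K skipped; D skipped; F skipped.
Profit = 96 + 72 + 76 = 244

244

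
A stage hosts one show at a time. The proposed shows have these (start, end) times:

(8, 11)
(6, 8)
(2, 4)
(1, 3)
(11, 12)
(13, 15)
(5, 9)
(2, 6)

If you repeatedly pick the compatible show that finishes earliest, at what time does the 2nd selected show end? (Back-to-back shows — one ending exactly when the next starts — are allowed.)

Sorted by end: (1,3)  (2,4)  (2,6)  (6,8)  (5,9)  (8,11)  (11,12)  (13,15)
take (1,3); skip (2,4); skip (2,6); take (6,8); skip (5,9); take (8,11); take (11,12); take (13,15).
Selected: (1,3) (6,8) (8,11) (11,12) (13,15)

8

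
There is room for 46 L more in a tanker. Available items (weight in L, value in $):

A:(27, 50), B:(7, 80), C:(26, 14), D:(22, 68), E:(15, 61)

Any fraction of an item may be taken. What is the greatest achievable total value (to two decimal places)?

212.70

Ratios (sorted): B 11.43, E 4.07, D 3.09, A 1.85, C 0.54
take B (7 @ 80); take E (15 @ 61); take D (22 @ 68); take 2/27 of A → 3.70. Capacity used 46/46.
Total value = 212.70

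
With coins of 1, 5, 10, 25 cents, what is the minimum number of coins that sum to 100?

Use the largest denomination that fits, subtract, and repeat.
100 − 4×25→0
Total coins = 4 = 4

4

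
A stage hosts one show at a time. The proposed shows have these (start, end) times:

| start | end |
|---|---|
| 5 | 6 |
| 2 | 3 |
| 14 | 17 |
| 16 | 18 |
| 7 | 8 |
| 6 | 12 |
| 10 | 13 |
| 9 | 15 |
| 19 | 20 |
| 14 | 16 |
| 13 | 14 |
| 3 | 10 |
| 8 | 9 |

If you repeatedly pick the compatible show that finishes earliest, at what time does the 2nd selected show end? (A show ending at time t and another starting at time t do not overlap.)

6

Sort by end time and greedily take each interval whose start is ≥ the last chosen end.
By end time: (2,3), (5,6), (7,8), (8,9), (3,10), (6,12), (10,13), (13,14), (9,15), (14,16), (14,17), (16,18), (19,20).
Pick (2,3); next start ≥ 3 → (5,6); next start ≥ 6 → (7,8); next start ≥ 8 → (8,9); next start ≥ 9 → (10,13); next start ≥ 13 → (13,14); next start ≥ 14 → (14,16); next start ≥ 16 → (16,18); next start ≥ 18 → (19,20).
Selected: (2,3) (5,6) (7,8) (8,9) (10,13) (13,14) (14,16) (16,18) (19,20)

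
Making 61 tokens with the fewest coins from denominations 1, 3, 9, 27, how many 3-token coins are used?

Greedy: take as many of the largest coin as possible, then repeat with the remainder.
61 − 2×27→7 − 2×3→1 − 1×1→0
Count of 3: 2

2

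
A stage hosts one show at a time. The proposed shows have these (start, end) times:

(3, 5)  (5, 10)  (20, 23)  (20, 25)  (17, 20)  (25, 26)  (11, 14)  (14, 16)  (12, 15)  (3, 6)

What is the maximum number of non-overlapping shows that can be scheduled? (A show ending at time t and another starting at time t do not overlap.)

Order by finish time; keep every interval that doesn't clash with the previous kept one.
By end time: (3,5), (3,6), (5,10), (11,14), (12,15), (14,16), (17,20), (20,23), (20,25), (25,26).
Pick (3,5); next start ≥ 5 → (5,10); next start ≥ 10 → (11,14); next start ≥ 14 → (14,16); next start ≥ 16 → (17,20); next start ≥ 20 → (20,23); next start ≥ 23 → (25,26).
Selected 7 shows.

7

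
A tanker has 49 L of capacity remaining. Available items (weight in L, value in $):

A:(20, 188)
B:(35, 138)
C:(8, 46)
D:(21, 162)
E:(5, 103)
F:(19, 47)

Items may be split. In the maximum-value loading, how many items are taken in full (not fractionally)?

Order: E (103/5=20.60) > A (188/20=9.40) > D (162/21=7.71) > C (46/8=5.75) > B (138/35=3.94) > F (47/19=2.47)
Fill: take E (5 @ 103) → take A (20 @ 188) → take D (21 @ 162) → take 3/8 of C → 17.25; 49/49 used.
3 item(s) taken whole; one partial (take 3/8 of C).

3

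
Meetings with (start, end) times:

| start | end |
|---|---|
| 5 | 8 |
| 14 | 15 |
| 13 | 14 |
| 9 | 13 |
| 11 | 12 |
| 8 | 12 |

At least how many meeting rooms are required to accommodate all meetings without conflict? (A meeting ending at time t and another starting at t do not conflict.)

Events (time:±→running): 5:+→1 8:-→0 8:+→1 9:+→2 11:+→3 … peak 3.

3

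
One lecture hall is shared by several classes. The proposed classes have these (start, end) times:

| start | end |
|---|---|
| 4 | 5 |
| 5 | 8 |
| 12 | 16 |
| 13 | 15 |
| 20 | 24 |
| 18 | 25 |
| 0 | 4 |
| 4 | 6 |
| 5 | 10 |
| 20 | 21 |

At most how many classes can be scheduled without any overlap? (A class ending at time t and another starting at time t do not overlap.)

By end time: (0,4), (4,5), (4,6), (5,8), (5,10), (13,15), (12,16), (20,21), (20,24), (18,25).
Pick (0,4); next start ≥ 4 → (4,5); next start ≥ 5 → (5,8); next start ≥ 8 → (13,15); next start ≥ 15 → (20,21).
Selected 5 classes.

5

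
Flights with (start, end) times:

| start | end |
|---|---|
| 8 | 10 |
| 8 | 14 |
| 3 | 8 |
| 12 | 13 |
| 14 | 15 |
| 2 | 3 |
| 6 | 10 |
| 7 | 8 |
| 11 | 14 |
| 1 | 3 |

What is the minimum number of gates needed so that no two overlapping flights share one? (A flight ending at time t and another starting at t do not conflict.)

The answer is the maximum number of intervals overlapping at any instant.
Events (time:±→running): 1:+→1 2:+→2 3:-→1 3:-→0 3:+→1 6:+→2 7:+→3 … peak 3.

3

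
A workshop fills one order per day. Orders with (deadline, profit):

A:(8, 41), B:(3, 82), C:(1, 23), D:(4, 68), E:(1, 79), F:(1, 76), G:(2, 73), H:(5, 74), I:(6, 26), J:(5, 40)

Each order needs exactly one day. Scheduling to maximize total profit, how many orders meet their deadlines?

By profit: B(d3,82), E(d1,79), F(d1,76), H(d5,74), G(d2,73), D(d4,68), A(d8,41), J(d5,40), I(d6,26), C(d1,23)
B→slot 3; E→slot 1; F skipped; H→slot 5; G→slot 2; D→slot 4; A→slot 8; J skipped; I→slot 6; C skipped.
7 of 10 scheduled.

7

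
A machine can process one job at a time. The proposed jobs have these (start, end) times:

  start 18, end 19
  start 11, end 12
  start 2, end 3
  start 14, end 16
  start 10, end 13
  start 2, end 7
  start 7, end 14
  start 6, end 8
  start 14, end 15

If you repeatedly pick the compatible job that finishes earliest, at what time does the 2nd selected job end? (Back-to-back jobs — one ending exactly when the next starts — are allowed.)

By end time: (2,3), (2,7), (6,8), (11,12), (10,13), (7,14), (14,15), (14,16), (18,19).
Pick (2,3); next start ≥ 3 → (6,8); next start ≥ 8 → (11,12); next start ≥ 12 → (14,15); next start ≥ 15 → (18,19).
Selected: (2,3) (6,8) (11,12) (14,15) (18,19)

8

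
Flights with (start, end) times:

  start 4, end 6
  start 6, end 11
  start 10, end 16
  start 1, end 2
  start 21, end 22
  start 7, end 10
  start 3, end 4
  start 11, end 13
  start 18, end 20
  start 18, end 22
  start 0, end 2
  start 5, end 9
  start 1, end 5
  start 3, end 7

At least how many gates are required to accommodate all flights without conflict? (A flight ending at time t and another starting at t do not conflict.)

The answer is the maximum number of intervals overlapping at any instant.
starts: [0, 1, 1, 3, 3, 4, 5, 6, 7, 10, 11, 18, 18, 21]
ends:   [2, 2, 4, 5, 6, 7, 9, 10, 11, 13, 16, 20, 22, 22]
s0→1 s1→2 s1→3  — peak 3.

3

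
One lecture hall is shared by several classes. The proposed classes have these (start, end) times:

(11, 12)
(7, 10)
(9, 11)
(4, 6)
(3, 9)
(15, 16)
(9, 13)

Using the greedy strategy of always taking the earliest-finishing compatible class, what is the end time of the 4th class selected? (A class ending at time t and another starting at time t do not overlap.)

16

Greedy by earliest finish: after sorting by end time, pick each interval compatible with the last pick.
By end time: (4,6), (3,9), (7,10), (9,11), (11,12), (9,13), (15,16).
Pick (4,6); next start ≥ 6 → (7,10); next start ≥ 10 → (11,12); next start ≥ 12 → (15,16).
Selected: (4,6) (7,10) (11,12) (15,16)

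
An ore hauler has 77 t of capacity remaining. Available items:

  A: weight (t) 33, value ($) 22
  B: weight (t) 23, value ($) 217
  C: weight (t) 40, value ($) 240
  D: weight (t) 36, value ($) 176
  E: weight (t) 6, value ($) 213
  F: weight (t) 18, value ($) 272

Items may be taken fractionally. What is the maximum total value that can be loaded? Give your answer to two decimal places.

Order: E (213/6=35.50) > F (272/18=15.11) > B (217/23=9.43) > C (240/40=6.00) > D (176/36=4.89) > A (22/33=0.67)
Fill: take E (6 @ 213) → take F (18 @ 272) → take B (23 @ 217) → take 30/40 of C → 180.00; 77/77 used.
Total value = 882.00

882.00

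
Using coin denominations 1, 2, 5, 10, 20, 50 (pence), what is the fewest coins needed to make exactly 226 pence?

226 − 4×50→26 − 1×20→6 − 1×5→1 − 1×1→0
Total coins = 4 + 1 + 1 + 1 = 7

7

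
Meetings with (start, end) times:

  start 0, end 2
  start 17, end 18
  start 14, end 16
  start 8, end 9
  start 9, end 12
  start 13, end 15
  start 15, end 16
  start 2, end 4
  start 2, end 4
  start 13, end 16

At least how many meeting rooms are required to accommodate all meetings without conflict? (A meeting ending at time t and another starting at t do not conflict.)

Count concurrent intervals with a sweep; the peak is the room count.
starts: [0, 2, 2, 8, 9, 13, 13, 14, 15, 17]
ends:   [2, 4, 4, 9, 12, 15, 16, 16, 16, 18]
s0→1 e2→0 s2→1 s2→2 e4→1 e4→0 s8→1 e9→0 s9→1 e12→0 s13→1 s13→2 s14→3  — peak 3.

3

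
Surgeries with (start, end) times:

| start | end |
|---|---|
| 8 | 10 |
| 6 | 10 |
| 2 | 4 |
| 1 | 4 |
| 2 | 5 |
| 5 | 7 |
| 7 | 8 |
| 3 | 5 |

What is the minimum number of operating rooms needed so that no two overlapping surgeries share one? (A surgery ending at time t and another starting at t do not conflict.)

4

The answer is the maximum number of intervals overlapping at any instant.
Events (time:±→running): 1:+→1 2:+→2 2:+→3 3:+→4 … peak 4.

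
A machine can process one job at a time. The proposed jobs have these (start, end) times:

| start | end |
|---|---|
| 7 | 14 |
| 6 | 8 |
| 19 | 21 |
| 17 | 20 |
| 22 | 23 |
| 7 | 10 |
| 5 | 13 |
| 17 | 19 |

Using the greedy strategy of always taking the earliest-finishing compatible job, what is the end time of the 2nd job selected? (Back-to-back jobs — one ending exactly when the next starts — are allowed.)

19

Sort by end time and greedily take each interval whose start is ≥ the last chosen end.
By end time: (6,8), (7,10), (5,13), (7,14), (17,19), (17,20), (19,21), (22,23).
Pick (6,8); next start ≥ 8 → (17,19); next start ≥ 19 → (19,21); next start ≥ 21 → (22,23).
Selected: (6,8) (17,19) (19,21) (22,23)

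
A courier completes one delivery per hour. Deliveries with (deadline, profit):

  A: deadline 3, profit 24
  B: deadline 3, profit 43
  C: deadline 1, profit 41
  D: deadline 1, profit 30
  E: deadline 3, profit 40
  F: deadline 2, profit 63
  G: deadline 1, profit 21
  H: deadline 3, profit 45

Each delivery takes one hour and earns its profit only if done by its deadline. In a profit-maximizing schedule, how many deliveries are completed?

3

Profit order: F=63 H=45 B=43 C=41 E=40 D=30 A=24 G=21
Assign: F→slot 2, H→slot 3, B→slot 1, C skipped, E skipped, D skipped, A skipped, G skipped.
Slots: [1:B] [2:F] [3:H]
3 of 8 scheduled.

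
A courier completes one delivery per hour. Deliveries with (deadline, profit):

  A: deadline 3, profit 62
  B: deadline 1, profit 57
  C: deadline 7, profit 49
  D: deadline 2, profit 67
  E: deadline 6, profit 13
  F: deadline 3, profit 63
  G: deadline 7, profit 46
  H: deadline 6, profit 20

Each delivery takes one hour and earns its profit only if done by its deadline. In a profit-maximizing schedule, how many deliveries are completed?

7

Sort by profit descending; place each in the latest free slot ≤ its deadline.
Profit order: D=67 F=63 A=62 B=57 C=49 G=46 H=20 E=13
Assign: D→slot 2, F→slot 3, A→slot 1, B skipped, C→slot 7, G→slot 6, H→slot 5, E→slot 4.
Slots: [1:A] [2:D] [3:F] [4:E] [5:H] [6:G] [7:C]
7 of 8 scheduled.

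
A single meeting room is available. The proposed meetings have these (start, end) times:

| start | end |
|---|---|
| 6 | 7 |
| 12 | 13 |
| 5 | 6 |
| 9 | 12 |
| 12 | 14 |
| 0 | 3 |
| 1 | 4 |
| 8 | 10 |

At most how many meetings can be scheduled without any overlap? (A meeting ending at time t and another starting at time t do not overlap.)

5

Sorted by end: (0,3)  (1,4)  (5,6)  (6,7)  (8,10)  (9,12)  (12,13)  (12,14)
take (0,3); skip (1,4); take (5,6); take (6,7); take (8,10); skip (9,12); take (12,13).
Selected 5 meetings.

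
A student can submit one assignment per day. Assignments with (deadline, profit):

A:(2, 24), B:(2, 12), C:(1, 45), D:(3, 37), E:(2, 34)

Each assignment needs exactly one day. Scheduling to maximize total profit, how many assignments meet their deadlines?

3

Sort by profit descending; place each in the latest free slot ≤ its deadline.
By profit: C(d1,45), D(d3,37), E(d2,34), A(d2,24), B(d2,12)
C→slot 1; D→slot 3; E→slot 2; A skipped; B skipped.
3 of 5 scheduled.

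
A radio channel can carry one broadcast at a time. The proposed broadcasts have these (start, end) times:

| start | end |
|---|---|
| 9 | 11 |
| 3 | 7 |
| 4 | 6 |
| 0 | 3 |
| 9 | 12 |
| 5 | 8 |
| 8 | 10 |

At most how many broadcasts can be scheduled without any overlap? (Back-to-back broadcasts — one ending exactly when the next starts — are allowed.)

3

By end time: (0,3), (4,6), (3,7), (5,8), (8,10), (9,11), (9,12).
Pick (0,3); next start ≥ 3 → (4,6); next start ≥ 6 → (8,10).
Selected 3 broadcasts.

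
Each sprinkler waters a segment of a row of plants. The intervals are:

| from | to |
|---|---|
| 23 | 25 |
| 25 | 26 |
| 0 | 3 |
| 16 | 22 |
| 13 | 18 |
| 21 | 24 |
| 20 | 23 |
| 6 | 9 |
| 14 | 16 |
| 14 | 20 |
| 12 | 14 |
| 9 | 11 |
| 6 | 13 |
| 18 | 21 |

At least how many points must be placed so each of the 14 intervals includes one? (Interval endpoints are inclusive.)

5

Process intervals by earliest right end; each time one isn't hit yet, stab at its right endpoint.
Sorted: [0,3] [6,9] [9,11] [6,13] [12,14] [14,16] [13,18] [14,20] [18,21] [16,22] [20,23] [21,24] [23,25] [25,26]
{[0,3]} hit by 3; {[6,9],[9,11],[6,13]} hit by 9; {[12,14],[14,16],[13,18],[14,20]} hit by 14; {[18,21],[16,22],[20,23],[21,24]} hit by 21; {[23,25],[25,26]} hit by 25.
Points: 3, 9, 14, 21, 25 (5 total).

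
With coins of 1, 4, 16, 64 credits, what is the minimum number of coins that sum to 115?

7

115 − 1×64→51 − 3×16→3 − 3×1→0
Total coins = 1 + 3 + 3 = 7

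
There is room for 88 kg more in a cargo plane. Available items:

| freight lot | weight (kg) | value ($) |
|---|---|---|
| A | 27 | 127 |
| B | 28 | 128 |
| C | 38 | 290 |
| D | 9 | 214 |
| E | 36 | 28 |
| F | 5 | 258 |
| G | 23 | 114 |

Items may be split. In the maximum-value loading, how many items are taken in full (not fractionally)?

4

Ratios (sorted): F 51.60, D 23.78, C 7.63, G 4.96, A 4.70, B 4.57, E 0.78
take F (5 @ 258); take D (9 @ 214); take C (38 @ 290); take G (23 @ 114); take 13/27 of A → 61.15. Capacity used 88/88.
4 item(s) taken whole; one partial (take 13/27 of A).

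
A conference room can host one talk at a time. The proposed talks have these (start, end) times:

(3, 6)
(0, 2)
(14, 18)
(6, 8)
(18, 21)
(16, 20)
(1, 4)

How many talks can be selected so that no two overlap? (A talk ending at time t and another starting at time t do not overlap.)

5

Sorted by end: (0,2)  (1,4)  (3,6)  (6,8)  (14,18)  (16,20)  (18,21)
take (0,2); take (3,6); take (6,8); take (14,18); skip (16,20); take (18,21).
Selected 5 talks.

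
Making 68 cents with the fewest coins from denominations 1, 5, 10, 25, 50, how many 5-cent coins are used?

Use the largest denomination that fits, subtract, and repeat.
68 − 1×50→18 − 1×10→8 − 1×5→3 − 3×1→0
Count of 5: 1

1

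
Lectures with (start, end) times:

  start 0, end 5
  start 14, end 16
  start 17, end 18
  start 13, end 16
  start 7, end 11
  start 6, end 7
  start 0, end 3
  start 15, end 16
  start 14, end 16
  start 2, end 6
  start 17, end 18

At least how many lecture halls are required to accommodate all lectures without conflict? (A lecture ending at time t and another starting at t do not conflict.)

starts: [0, 0, 2, 6, 7, 13, 14, 14, 15, 17, 17]
ends:   [3, 5, 6, 7, 11, 16, 16, 16, 16, 18, 18]
s0→1 s0→2 s2→3 e3→2 e5→1 e6→0 s6→1 e7→0 s7→1 e11→0 s13→1 s14→2 s14→3 s15→4  — peak 4.

4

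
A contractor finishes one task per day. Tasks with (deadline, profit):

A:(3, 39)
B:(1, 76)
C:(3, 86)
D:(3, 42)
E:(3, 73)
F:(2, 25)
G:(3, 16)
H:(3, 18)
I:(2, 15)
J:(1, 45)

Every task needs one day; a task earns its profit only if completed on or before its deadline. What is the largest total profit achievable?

235

Take jobs in profit order; each goes to the latest open slot no later than its deadline.
Profit order: C=86 B=76 E=73 J=45 D=42 A=39 F=25 H=18 G=16 I=15
Assign: C→slot 3, B→slot 1, E→slot 2, J skipped, D skipped, A skipped, F skipped, H skipped, G skipped, I skipped.
Slots: [1:B] [2:E] [3:C]
Profit = 76 + 73 + 86 = 235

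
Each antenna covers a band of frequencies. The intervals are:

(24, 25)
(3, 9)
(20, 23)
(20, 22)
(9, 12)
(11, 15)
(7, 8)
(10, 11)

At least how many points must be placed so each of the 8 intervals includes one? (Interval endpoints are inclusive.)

4

Sorted: [7,8] [3,9] [10,11] [9,12] [11,15] [20,22] [20,23] [24,25]
{[7,8],[3,9]} hit by 8; {[10,11],[9,12],[11,15]} hit by 11; {[20,22],[20,23]} hit by 22; {[24,25]} hit by 25.
Points: 8, 11, 22, 25 (4 total).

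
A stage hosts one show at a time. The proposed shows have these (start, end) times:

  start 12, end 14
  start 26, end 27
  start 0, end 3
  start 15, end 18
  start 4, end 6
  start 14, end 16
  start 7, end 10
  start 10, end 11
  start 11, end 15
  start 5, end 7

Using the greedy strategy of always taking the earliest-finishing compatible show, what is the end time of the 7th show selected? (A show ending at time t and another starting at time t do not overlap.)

27

Sort by end time and greedily take each interval whose start is ≥ the last chosen end.
Sorted by end: (0,3)  (4,6)  (5,7)  (7,10)  (10,11)  (12,14)  (11,15)  (14,16)  (15,18)  (26,27)
take (0,3); take (4,6); take (7,10); take (10,11); take (12,14); skip (11,15); take (14,16); take (26,27).
Selected: (0,3) (4,6) (7,10) (10,11) (12,14) (14,16) (26,27)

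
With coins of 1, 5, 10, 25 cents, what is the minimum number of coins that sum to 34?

Greedy: take as many of the largest coin as possible, then repeat with the remainder.
34 − 1×25→9 − 1×5→4 − 4×1→0
Total coins = 1 + 1 + 4 = 6

6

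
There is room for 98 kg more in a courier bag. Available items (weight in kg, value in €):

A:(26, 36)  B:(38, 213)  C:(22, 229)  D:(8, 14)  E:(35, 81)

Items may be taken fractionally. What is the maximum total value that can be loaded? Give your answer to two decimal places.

Greedy by value/weight ratio, highest first.
Order: C (229/22=10.41) > B (213/38=5.61) > E (81/35=2.31) > D (14/8=1.75) > A (36/26=1.38)
Fill: take C (22 @ 229) → take B (38 @ 213) → take E (35 @ 81) → take 3/8 of D → 5.25; 98/98 used.
Total value = 528.25

528.25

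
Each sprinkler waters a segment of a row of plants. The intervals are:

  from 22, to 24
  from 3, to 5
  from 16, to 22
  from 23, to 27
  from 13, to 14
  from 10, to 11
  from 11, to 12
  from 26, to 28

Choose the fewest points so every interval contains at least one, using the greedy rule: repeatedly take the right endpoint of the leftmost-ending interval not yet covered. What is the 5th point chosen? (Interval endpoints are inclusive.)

Sort by right endpoint; whenever an interval is uncovered, place a point at its right end.
Sorted: [3,5] [10,11] [11,12] [13,14] [16,22] [22,24] [23,27] [26,28]
{[3,5]} hit by 5; {[10,11],[11,12]} hit by 11; {[13,14]} hit by 14; {[16,22],[22,24]} hit by 22; {[23,27],[26,28]} hit by 27.
Points: 5, 11, 14, 22, 27 (5 total).

27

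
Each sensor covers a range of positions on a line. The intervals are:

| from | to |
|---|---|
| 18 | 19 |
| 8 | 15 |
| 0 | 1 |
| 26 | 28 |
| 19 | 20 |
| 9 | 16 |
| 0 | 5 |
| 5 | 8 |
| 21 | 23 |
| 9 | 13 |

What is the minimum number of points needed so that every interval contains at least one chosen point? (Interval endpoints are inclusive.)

By right end: [0,1]  [0,5]  [5,8]  [9,13]  [8,15]  [9,16]  [18,19]  [19,20]  [21,23]  [26,28]
[0,1] uncovered → point at 1; [5,8] uncovered → point at 8; [9,13] uncovered → point at 13; [18,19] uncovered → point at 19; [21,23] uncovered → point at 23; [26,28] uncovered → point at 28.
Points: 1, 8, 13, 19, 23, 28 (6 total).

6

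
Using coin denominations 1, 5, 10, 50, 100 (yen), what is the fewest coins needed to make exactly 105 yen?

Greedy: take as many of the largest coin as possible, then repeat with the remainder.
105 = 1×100 + 1×5
Total coins = 1 + 1 = 2

2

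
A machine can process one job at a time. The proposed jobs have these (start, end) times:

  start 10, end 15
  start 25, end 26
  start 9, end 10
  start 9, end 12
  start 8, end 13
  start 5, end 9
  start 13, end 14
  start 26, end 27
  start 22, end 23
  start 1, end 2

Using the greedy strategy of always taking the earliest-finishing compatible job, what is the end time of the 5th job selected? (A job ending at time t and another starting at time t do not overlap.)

Sort by end time and greedily take each interval whose start is ≥ the last chosen end.
Sorted by end: (1,2)  (5,9)  (9,10)  (9,12)  (8,13)  (13,14)  (10,15)  (22,23)  (25,26)  (26,27)
take (1,2); take (5,9); take (9,10); skip (8,13); take (13,14); take (22,23); take (25,26); take (26,27).
Selected: (1,2) (5,9) (9,10) (13,14) (22,23) (25,26) (26,27)

23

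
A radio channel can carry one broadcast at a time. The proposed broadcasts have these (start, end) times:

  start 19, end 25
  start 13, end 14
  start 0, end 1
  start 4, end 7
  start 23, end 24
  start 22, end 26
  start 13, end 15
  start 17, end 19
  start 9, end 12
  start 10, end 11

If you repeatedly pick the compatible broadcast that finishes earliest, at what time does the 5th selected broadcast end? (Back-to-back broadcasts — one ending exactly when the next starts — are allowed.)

19

By end time: (0,1), (4,7), (10,11), (9,12), (13,14), (13,15), (17,19), (23,24), (19,25), (22,26).
Pick (0,1); next start ≥ 1 → (4,7); next start ≥ 7 → (10,11); next start ≥ 11 → (13,14); next start ≥ 14 → (17,19); next start ≥ 19 → (23,24).
Selected: (0,1) (4,7) (10,11) (13,14) (17,19) (23,24)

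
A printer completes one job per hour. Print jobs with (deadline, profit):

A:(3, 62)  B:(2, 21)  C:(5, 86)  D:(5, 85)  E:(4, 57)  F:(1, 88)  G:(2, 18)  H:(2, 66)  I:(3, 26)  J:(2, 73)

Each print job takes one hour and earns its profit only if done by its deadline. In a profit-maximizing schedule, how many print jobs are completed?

Take jobs in profit order; each goes to the latest open slot no later than its deadline.
By profit: F(d1,88), C(d5,86), D(d5,85), J(d2,73), H(d2,66), A(d3,62), E(d4,57), I(d3,26), B(d2,21), G(d2,18)
F→slot 1; C→slot 5; D→slot 4; J→slot 2; H skipped; A→slot 3; E skipped; I skipped; B skipped; G skipped.
5 of 10 scheduled.

5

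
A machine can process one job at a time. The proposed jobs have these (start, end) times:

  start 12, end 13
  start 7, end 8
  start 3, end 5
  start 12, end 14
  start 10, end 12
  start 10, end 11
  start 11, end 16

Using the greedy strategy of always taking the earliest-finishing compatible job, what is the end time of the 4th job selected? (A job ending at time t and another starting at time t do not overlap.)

13

By end time: (3,5), (7,8), (10,11), (10,12), (12,13), (12,14), (11,16).
Pick (3,5); next start ≥ 5 → (7,8); next start ≥ 8 → (10,11); next start ≥ 11 → (12,13).
Selected: (3,5) (7,8) (10,11) (12,13)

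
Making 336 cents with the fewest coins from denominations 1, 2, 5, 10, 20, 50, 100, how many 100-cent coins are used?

Greedy: take as many of the largest coin as possible, then repeat with the remainder.
336 = 3×100 + 1×20 + 1×10 + 1×5 + 1×1
Count of 100: 3

3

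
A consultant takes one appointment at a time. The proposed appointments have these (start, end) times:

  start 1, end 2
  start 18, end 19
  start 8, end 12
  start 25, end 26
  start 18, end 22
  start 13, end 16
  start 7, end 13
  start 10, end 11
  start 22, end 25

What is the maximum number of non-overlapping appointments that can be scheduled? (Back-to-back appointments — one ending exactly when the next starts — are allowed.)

Greedy by earliest finish: after sorting by end time, pick each interval compatible with the last pick.
By end time: (1,2), (10,11), (8,12), (7,13), (13,16), (18,19), (18,22), (22,25), (25,26).
Pick (1,2); next start ≥ 2 → (10,11); next start ≥ 11 → (13,16); next start ≥ 16 → (18,19); next start ≥ 19 → (22,25); next start ≥ 25 → (25,26).
Selected 6 appointments.

6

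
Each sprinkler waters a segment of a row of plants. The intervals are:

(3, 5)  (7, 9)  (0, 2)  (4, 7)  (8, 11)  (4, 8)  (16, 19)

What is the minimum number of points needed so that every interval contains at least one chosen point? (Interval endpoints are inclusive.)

4

Process intervals by earliest right end; each time one isn't hit yet, stab at its right endpoint.
By right end: [0,2]  [3,5]  [4,7]  [4,8]  [7,9]  [8,11]  [16,19]
[0,2] uncovered → point at 2; [3,5] uncovered → point at 5; [7,9] uncovered → point at 9; [16,19] uncovered → point at 19.
Points: 2, 5, 9, 19 (4 total).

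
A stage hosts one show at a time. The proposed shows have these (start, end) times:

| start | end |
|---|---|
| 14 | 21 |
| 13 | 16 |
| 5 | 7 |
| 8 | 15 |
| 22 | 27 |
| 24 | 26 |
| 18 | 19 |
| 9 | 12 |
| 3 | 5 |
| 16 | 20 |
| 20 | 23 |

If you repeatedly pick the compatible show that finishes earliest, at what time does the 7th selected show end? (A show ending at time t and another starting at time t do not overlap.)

Order by finish time; keep every interval that doesn't clash with the previous kept one.
By end time: (3,5), (5,7), (9,12), (8,15), (13,16), (18,19), (16,20), (14,21), (20,23), (24,26), (22,27).
Pick (3,5); next start ≥ 5 → (5,7); next start ≥ 7 → (9,12); next start ≥ 12 → (13,16); next start ≥ 16 → (18,19); next start ≥ 19 → (20,23); next start ≥ 23 → (24,26).
Selected: (3,5) (5,7) (9,12) (13,16) (18,19) (20,23) (24,26)

26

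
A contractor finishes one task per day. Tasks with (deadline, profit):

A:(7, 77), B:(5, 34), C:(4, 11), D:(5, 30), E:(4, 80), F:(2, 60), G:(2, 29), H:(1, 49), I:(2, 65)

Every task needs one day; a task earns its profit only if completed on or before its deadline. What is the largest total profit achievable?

Take jobs in profit order; each goes to the latest open slot no later than its deadline.
By profit: E(d4,80), A(d7,77), I(d2,65), F(d2,60), H(d1,49), B(d5,34), D(d5,30), G(d2,29), C(d4,11)
E→slot 4; A→slot 7; I→slot 2; F→slot 1; H skipped; B→slot 5; D→slot 3; G skipped; C skipped.
Profit = 60 + 65 + 30 + 80 + 34 + 77 = 346

346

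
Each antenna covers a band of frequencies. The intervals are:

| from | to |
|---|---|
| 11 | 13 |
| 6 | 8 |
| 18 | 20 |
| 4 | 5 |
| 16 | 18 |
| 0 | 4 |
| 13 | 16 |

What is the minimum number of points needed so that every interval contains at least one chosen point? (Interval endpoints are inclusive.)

Sort by right endpoint; whenever an interval is uncovered, place a point at its right end.
By right end: [0,4]  [4,5]  [6,8]  [11,13]  [13,16]  [16,18]  [18,20]
[0,4] uncovered → point at 4; [6,8] uncovered → point at 8; [11,13] uncovered → point at 13; [16,18] uncovered → point at 18.
Points: 4, 8, 13, 18 (4 total).

4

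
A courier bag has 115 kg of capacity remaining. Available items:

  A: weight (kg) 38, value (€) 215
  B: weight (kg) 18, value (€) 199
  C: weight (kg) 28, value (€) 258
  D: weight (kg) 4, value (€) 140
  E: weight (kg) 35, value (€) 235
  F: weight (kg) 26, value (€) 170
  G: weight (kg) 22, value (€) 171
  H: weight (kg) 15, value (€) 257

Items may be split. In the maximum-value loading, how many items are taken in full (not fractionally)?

5

Greedy by value/weight ratio, highest first.
Ratios (sorted): D 35.00, H 17.13, B 11.06, C 9.21, G 7.77, E 6.71, F 6.54, A 5.66
take D (4 @ 140); take H (15 @ 257); take B (18 @ 199); take C (28 @ 258); take G (22 @ 171); take 28/35 of E → 188.00. Capacity used 115/115.
5 item(s) taken whole; one partial (take 28/35 of E).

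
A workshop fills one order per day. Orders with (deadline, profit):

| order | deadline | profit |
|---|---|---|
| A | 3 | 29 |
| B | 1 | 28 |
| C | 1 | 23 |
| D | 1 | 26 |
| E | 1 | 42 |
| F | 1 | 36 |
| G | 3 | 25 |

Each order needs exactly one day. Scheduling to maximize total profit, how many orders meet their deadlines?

3

Take jobs in profit order; each goes to the latest open slot no later than its deadline.
Profit order: E=42 F=36 A=29 B=28 D=26 G=25 C=23
Assign: E→slot 1, F skipped, A→slot 3, B skipped, D skipped, G→slot 2, C skipped.
Slots: [1:E] [2:G] [3:A]
3 of 7 scheduled.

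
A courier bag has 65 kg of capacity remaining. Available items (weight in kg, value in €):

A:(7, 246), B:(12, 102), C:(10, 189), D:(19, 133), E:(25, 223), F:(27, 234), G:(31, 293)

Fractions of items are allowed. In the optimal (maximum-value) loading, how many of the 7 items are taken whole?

Order: A (246/7=35.14) > C (189/10=18.90) > G (293/31=9.45) > E (223/25=8.92) > F (234/27=8.67) > B (102/12=8.50) > D (133/19=7.00)
Fill: take A (7 @ 246) → take C (10 @ 189) → take G (31 @ 293) → take 17/25 of E → 151.64; 65/65 used.
3 item(s) taken whole; one partial (take 17/25 of E).

3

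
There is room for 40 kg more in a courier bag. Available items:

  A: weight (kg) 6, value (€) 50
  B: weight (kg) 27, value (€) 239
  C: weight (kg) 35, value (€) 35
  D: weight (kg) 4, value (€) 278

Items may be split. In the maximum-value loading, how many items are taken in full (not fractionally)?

3

Sort by value per unit weight and fill in that order.
Order: D (278/4=69.50) > B (239/27=8.85) > A (50/6=8.33) > C (35/35=1.00)
Fill: take D (4 @ 278) → take B (27 @ 239) → take A (6 @ 50) → take 3/35 of C → 3.00; 40/40 used.
3 item(s) taken whole; one partial (take 3/35 of C).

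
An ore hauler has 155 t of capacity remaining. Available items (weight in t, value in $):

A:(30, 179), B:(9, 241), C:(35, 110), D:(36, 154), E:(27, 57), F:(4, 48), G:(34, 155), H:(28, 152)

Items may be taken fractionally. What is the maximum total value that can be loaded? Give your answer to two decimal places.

Greedy by value/weight ratio, highest first.
Order: B (241/9=26.78) > F (48/4=12.00) > A (179/30=5.97) > H (152/28=5.43) > G (155/34=4.56) > D (154/36=4.28) > C (110/35=3.14) > E (57/27=2.11)
Fill: take B (9 @ 241) → take F (4 @ 48) → take A (30 @ 179) → take H (28 @ 152) → take G (34 @ 155) → take D (36 @ 154) → take 14/35 of C → 44.00; 155/155 used.
Total value = 973.00

973.00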